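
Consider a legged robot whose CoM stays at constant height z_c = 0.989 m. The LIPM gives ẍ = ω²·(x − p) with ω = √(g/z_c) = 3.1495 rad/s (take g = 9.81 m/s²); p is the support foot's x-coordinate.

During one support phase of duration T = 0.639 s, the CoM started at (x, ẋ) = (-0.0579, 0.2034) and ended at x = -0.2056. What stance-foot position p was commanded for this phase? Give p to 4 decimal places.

p = 0.0792

ωT = 3.1495·0.639 = 2.012530; cosh(ωT) = 3.807939, sinh(ωT) = 3.674289
x(T) = p + (x₀−p)·cosh(ωT) + (ẋ₀/ω)·sinh(ωT) ⇒ p·(1 − cosh) = x(T) − x₀·cosh − (ẋ₀/ω)·sinh
numerator   = -0.2056 − (-0.0579)·3.807939 − (0.2034/3.1495)·3.674289 = -0.222412
denominator = 1 − 3.807939 = -2.807939
p = -0.222412 / -2.807939 = 0.0792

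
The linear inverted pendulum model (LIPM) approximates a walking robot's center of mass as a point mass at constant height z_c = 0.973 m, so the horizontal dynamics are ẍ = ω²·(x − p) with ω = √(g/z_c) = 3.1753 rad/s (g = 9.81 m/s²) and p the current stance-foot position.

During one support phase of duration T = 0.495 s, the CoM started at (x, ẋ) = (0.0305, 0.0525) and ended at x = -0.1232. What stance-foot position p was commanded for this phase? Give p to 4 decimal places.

ωT = 3.1753·0.495 = 1.571773; cosh(ωT) = 2.511428, sinh(ωT) = 2.303752
x(T) = p + (x₀−p)·cosh(ωT) + (ẋ₀/ω)·sinh(ωT) ⇒ p·(1 − cosh) = x(T) − x₀·cosh − (ẋ₀/ω)·sinh
numerator   = -0.1232 − (0.0305)·2.511428 − (0.0525/3.1753)·2.303752 = -0.237889
denominator = 1 − 2.511428 = -1.511428
p = -0.237889 / -1.511428 = 0.1574

p = 0.1574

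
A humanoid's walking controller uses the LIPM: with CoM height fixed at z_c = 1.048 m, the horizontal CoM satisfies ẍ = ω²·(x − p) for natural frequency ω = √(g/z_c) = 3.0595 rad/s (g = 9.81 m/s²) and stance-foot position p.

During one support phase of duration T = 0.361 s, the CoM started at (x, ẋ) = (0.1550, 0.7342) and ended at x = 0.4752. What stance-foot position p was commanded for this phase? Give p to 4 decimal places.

ωT = 3.0595·0.361 = 1.104479; cosh(ωT) = 1.674518, sinh(ωT) = 1.343135
x(T) = p + (x₀−p)·cosh(ωT) + (ẋ₀/ω)·sinh(ωT) ⇒ p·(1 − cosh) = x(T) − x₀·cosh − (ẋ₀/ω)·sinh
numerator   = 0.4752 − (0.1550)·1.674518 − (0.7342/3.0595)·1.343135 = -0.106668
denominator = 1 − 1.674518 = -0.674518
p = -0.106668 / -0.674518 = 0.1581

p = 0.1581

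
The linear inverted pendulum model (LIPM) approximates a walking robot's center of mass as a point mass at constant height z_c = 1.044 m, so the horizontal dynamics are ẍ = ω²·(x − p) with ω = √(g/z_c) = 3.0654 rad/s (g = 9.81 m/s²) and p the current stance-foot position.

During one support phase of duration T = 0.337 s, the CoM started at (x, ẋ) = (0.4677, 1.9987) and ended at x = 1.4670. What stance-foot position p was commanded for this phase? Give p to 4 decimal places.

ωT = 3.0654·0.337 = 1.033040; cosh(ωT) = 1.582758, sinh(ωT) = 1.226835
x(T) = p + (x₀−p)·cosh(ωT) + (ẋ₀/ω)·sinh(ωT) ⇒ p·(1 − cosh) = x(T) − x₀·cosh − (ẋ₀/ω)·sinh
numerator   = 1.4670 − (0.4677)·1.582758 − (1.9987/3.0654)·1.226835 = -0.073176
denominator = 1 − 1.582758 = -0.582758
p = -0.073176 / -0.582758 = 0.1256

p = 0.1256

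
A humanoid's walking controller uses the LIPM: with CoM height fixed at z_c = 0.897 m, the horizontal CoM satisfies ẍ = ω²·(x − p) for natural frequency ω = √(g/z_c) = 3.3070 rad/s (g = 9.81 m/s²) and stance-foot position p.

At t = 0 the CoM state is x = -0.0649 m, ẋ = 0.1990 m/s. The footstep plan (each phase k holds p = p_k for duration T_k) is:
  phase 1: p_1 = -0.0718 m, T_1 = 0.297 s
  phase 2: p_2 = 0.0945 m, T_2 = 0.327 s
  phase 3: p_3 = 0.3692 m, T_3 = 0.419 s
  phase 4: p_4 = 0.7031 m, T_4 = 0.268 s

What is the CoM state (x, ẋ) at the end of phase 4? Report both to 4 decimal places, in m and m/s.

phase 1: p=-0.0718, T=0.297, ωT=0.982179, cosh=1.522381, sinh=1.147887; start (x,ẋ)=(-0.064900, 0.199000) → end (x,ẋ)=(0.007779, 0.329147)
phase 2: p=0.0945, T=0.327, ωT=1.081389, cosh=1.643948, sinh=1.304824; start (x,ẋ)=(0.007779, 0.329147) → end (x,ẋ)=(0.081805, 0.166894)
phase 3: p=0.3692, T=0.419, ωT=1.385633, cosh=2.123760, sinh=1.873595; start (x,ẋ)=(0.081805, 0.166894) → end (x,ẋ)=(-0.146604, -1.426252)
phase 4: p=0.7031, T=0.268, ωT=0.886276, cosh=1.419133, sinh=1.006945; start (x,ẋ)=(-0.146604, -1.426252) → end (x,ẋ)=(-0.937021, -4.853528)

x = -0.9370, ẋ = -4.8535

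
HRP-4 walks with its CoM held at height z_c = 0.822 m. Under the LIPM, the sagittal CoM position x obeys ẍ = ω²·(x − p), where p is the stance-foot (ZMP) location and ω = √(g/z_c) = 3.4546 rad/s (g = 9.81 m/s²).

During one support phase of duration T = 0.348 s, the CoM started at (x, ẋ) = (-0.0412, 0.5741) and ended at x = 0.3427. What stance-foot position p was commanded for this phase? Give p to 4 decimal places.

p = -0.2038

ωT = 3.4546·0.348 = 1.202201; cosh(ωT) = 1.813982, sinh(ωT) = 1.513450
x(T) = p + (x₀−p)·cosh(ωT) + (ẋ₀/ω)·sinh(ωT) ⇒ p·(1 − cosh) = x(T) − x₀·cosh − (ẋ₀/ω)·sinh
numerator   = 0.3427 − (-0.0412)·1.813982 − (0.5741/3.4546)·1.513450 = 0.165925
denominator = 1 − 1.813982 = -0.813982
p = 0.165925 / -0.813982 = -0.2038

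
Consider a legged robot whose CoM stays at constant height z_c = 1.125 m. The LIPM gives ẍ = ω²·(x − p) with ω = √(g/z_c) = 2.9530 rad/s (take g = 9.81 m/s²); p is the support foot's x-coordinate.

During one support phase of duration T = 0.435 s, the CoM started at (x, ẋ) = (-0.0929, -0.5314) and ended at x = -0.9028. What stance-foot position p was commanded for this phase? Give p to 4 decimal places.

ωT = 2.9530·0.435 = 1.284555; cosh(ωT) = 1.944917, sinh(ωT) = 1.668143
x(T) = p + (x₀−p)·cosh(ωT) + (ẋ₀/ω)·sinh(ωT) ⇒ p·(1 − cosh) = x(T) − x₀·cosh − (ẋ₀/ω)·sinh
numerator   = -0.9028 − (-0.0929)·1.944917 − (-0.5314/2.9530)·1.668143 = -0.421931
denominator = 1 − 1.944917 = -0.944917
p = -0.421931 / -0.944917 = 0.4465

p = 0.4465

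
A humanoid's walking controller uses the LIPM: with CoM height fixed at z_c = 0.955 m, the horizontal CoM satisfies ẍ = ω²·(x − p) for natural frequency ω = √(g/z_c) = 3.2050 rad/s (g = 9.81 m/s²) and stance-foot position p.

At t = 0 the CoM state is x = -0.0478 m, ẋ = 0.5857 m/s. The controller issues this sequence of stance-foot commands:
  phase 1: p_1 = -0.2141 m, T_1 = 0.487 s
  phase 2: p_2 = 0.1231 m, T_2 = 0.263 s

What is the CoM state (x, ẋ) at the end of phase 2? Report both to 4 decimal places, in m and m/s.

x = 1.5891, ẋ = 5.1686

phase 1: p=-0.2141, T=0.487, ωT=1.560835, cosh=2.486379, sinh=2.276418; start (x,ẋ)=(-0.047800, 0.585700) → end (x,ẋ)=(0.615390, 2.669583)
phase 2: p=0.1231, T=0.263, ωT=0.842915, cosh=1.376791, sinh=0.946338; start (x,ẋ)=(0.615390, 2.669583) → end (x,ẋ)=(1.589127, 5.168582)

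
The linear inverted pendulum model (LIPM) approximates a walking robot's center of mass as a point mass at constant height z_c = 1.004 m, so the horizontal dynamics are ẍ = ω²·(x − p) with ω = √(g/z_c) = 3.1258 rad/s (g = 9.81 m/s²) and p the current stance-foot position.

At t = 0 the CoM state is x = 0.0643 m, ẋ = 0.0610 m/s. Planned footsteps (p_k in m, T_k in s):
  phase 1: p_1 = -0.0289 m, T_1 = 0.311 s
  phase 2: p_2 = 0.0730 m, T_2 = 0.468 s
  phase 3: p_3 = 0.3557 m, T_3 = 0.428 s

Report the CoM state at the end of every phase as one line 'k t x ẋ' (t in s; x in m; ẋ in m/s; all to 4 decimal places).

phase 1: p=-0.0289, T=0.311, ωT=0.972124, cosh=1.510916, sinh=1.132637; start (x,ẋ)=(0.064300, 0.061000) → end (x,ẋ)=(0.134021, 0.422131)
phase 2: p=0.0730, T=0.468, ωT=1.462874, cosh=2.274962, sinh=2.043392; start (x,ẋ)=(0.134021, 0.422131) → end (x,ẋ)=(0.487775, 1.350086)
phase 3: p=0.3557, T=0.428, ωT=1.337842, cosh=2.036612, sinh=1.774201; start (x,ẋ)=(0.487775, 1.350086) → end (x,ẋ)=(1.390992, 3.482059)

1 0.3110 0.1340 0.4221
2 0.7790 0.4878 1.3501
3 1.2070 1.3910 3.4821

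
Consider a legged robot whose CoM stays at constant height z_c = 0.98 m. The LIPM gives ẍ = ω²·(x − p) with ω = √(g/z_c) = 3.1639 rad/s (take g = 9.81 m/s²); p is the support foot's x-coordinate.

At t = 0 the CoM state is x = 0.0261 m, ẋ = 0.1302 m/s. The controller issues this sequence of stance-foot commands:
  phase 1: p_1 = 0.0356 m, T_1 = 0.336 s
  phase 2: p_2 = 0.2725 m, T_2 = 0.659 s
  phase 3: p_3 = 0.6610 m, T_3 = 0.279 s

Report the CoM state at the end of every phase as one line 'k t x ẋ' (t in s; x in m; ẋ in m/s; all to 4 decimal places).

phase 1: p=0.0356, T=0.336, ωT=1.063070, cosh=1.620320, sinh=1.274927; start (x,ẋ)=(0.026100, 0.130200) → end (x,ẋ)=(0.072672, 0.172645)
phase 2: p=0.2725, T=0.659, ωT=2.085010, cosh=4.084489, sinh=3.960183; start (x,ẋ)=(0.072672, 0.172645) → end (x,ẋ)=(-0.327598, -1.798597)
phase 3: p=0.6610, T=0.279, ωT=0.882728, cosh=1.415569, sinh=1.001916; start (x,ẋ)=(-0.327598, -1.798597) → end (x,ẋ)=(-1.307993, -5.679857)

1 0.3360 0.0727 0.1726
2 0.9950 -0.3276 -1.7986
3 1.2740 -1.3080 -5.6799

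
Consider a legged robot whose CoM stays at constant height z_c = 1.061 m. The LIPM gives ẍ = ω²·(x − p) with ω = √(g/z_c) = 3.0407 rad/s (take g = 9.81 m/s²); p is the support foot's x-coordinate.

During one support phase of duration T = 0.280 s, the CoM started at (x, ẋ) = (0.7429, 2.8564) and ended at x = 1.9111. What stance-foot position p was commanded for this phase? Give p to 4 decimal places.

p = 0.0460

ωT = 3.0407·0.280 = 0.851396; cosh(ωT) = 1.384867, sinh(ωT) = 0.958048
x(T) = p + (x₀−p)·cosh(ωT) + (ẋ₀/ω)·sinh(ωT) ⇒ p·(1 − cosh) = x(T) − x₀·cosh − (ẋ₀/ω)·sinh
numerator   = 1.9111 − (0.7429)·1.384867 − (2.8564/3.0407)·0.958048 = -0.017698
denominator = 1 − 1.384867 = -0.384867
p = -0.017698 / -0.384867 = 0.0460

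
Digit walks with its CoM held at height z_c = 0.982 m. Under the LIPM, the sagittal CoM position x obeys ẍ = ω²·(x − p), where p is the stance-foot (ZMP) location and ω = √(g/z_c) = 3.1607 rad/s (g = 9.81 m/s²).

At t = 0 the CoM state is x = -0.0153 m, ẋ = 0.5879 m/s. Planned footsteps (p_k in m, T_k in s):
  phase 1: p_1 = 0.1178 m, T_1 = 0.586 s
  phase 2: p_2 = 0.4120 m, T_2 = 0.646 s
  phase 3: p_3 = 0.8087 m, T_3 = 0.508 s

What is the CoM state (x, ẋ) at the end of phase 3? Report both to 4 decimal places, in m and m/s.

x = 0.6012, ẋ = -0.3757

phase 1: p=0.1178, T=0.586, ωT=1.852170, cosh=3.265266, sinh=3.108370; start (x,ẋ)=(-0.015300, 0.587900) → end (x,ẋ)=(0.261360, 0.611992)
phase 2: p=0.4120, T=0.646, ωT=2.041812, cosh=3.917176, sinh=3.787383; start (x,ẋ)=(0.261360, 0.611992) → end (x,ẋ)=(0.555249, 0.593998)
phase 3: p=0.8087, T=0.508, ωT=1.605636, cosh=2.590893, sinh=2.390131; start (x,ẋ)=(0.555249, 0.593998) → end (x,ẋ)=(0.601219, -0.375706)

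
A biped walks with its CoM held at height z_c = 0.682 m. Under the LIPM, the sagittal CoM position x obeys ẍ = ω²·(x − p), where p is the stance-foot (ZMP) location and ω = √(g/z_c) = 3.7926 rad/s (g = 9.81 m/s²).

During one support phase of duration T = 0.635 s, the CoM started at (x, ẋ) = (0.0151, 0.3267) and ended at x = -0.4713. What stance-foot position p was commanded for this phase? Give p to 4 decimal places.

p = 0.2240

ωT = 3.7926·0.635 = 2.408301; cosh(ωT) = 5.602514, sinh(ωT) = 5.512546
x(T) = p + (x₀−p)·cosh(ωT) + (ẋ₀/ω)·sinh(ωT) ⇒ p·(1 − cosh) = x(T) − x₀·cosh − (ẋ₀/ω)·sinh
numerator   = -0.4713 − (0.0151)·5.602514 − (0.3267/3.7926)·5.512546 = -1.030757
denominator = 1 − 5.602514 = -4.602514
p = -1.030757 / -4.602514 = 0.2240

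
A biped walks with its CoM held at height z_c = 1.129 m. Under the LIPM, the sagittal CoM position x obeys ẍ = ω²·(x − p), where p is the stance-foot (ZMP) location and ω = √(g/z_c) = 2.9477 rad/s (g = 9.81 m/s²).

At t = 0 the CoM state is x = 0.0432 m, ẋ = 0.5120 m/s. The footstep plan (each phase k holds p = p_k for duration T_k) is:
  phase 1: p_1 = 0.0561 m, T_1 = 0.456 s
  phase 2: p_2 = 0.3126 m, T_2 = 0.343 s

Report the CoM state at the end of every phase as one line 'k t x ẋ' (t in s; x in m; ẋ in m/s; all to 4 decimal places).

1 0.4560 0.3401 0.9805
2 0.7990 0.7520 1.6225

phase 1: p=0.0561, T=0.456, ωT=1.344151, cosh=2.047846, sinh=1.787085; start (x,ẋ)=(0.043200, 0.512000) → end (x,ẋ)=(0.340090, 0.980542)
phase 2: p=0.3126, T=0.343, ωT=1.011061, cosh=1.556174, sinh=1.192342; start (x,ẋ)=(0.340090, 0.980542) → end (x,ẋ)=(0.752008, 1.622513)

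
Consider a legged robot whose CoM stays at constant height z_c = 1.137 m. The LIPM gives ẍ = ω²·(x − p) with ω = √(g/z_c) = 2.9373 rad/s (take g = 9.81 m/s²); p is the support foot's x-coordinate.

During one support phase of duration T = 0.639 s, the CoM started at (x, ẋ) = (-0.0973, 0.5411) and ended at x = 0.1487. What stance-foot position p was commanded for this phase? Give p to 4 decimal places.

ωT = 2.9373·0.639 = 1.876935; cosh(ωT) = 3.343253, sinh(ωT) = 3.190194
x(T) = p + (x₀−p)·cosh(ωT) + (ẋ₀/ω)·sinh(ωT) ⇒ p·(1 − cosh) = x(T) − x₀·cosh − (ẋ₀/ω)·sinh
numerator   = 0.1487 − (-0.0973)·3.343253 − (0.5411/2.9373)·3.190194 = -0.113689
denominator = 1 − 3.343253 = -2.343253
p = -0.113689 / -2.343253 = 0.0485

p = 0.0485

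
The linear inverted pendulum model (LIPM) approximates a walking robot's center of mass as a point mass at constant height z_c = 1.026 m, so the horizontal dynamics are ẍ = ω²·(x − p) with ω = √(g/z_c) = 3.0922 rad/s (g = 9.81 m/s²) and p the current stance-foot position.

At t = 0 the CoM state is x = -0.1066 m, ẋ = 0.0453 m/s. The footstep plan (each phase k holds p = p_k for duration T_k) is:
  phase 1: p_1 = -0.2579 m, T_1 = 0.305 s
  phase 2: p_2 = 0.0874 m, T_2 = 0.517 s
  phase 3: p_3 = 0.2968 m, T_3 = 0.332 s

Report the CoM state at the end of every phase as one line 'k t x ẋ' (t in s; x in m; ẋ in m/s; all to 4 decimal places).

1 0.3050 -0.0182 0.5766
2 0.8220 0.2579 0.7097
3 1.1540 0.5147 0.9711

phase 1: p=-0.2579, T=0.305, ωT=0.943121, cosh=1.478697, sinh=1.089287; start (x,ẋ)=(-0.106600, 0.045300) → end (x,ẋ)=(-0.018215, 0.576608)
phase 2: p=0.0874, T=0.517, ωT=1.598667, cosh=2.574301, sinh=2.372135; start (x,ẋ)=(-0.018215, 0.576608) → end (x,ẋ)=(0.257850, 0.709660)
phase 3: p=0.2968, T=0.332, ωT=1.026610, cosh=1.574903, sinh=1.216684; start (x,ẋ)=(0.257850, 0.709660) → end (x,ẋ)=(0.514687, 0.971109)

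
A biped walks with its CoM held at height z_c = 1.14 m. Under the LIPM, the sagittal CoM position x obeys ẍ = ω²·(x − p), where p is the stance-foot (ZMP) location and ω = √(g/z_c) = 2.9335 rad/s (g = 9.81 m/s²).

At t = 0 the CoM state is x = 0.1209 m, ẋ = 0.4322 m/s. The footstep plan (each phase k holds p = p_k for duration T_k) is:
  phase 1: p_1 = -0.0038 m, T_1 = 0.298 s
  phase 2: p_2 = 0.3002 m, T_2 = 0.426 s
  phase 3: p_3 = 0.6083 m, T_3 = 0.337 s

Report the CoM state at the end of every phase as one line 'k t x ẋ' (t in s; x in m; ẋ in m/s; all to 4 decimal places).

phase 1: p=-0.0038, T=0.298, ωT=0.874183, cosh=1.407059, sinh=0.989857; start (x,ẋ)=(0.120900, 0.432200) → end (x,ẋ)=(0.317498, 0.970228)
phase 2: p=0.3002, T=0.426, ωT=1.249671, cosh=1.887897, sinh=1.601298; start (x,ẋ)=(0.317498, 0.970228) → end (x,ẋ)=(0.862472, 1.912948)
phase 3: p=0.6083, T=0.337, ωT=0.988590, cosh=1.529771, sinh=1.157670; start (x,ẋ)=(0.862472, 1.912948) → end (x,ẋ)=(1.752047, 3.789548)

1 0.2980 0.3175 0.9702
2 0.7240 0.8625 1.9129
3 1.0610 1.7520 3.7895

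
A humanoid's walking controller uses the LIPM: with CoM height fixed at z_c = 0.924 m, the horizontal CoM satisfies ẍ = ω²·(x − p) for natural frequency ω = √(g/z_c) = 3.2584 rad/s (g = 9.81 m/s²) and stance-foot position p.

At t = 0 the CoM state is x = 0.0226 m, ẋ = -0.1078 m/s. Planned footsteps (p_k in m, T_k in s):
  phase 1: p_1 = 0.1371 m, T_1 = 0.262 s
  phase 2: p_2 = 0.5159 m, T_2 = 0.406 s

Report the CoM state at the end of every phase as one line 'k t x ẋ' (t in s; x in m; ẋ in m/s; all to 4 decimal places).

1 0.2620 -0.0535 -0.5082
2 0.6680 -0.9008 -4.2574

phase 1: p=0.1371, T=0.262, ωT=0.853701, cosh=1.387079, sinh=0.961243; start (x,ẋ)=(0.022600, -0.107800) → end (x,ẋ)=(-0.053522, -0.508154)
phase 2: p=0.5159, T=0.406, ωT=1.322910, cosh=2.010346, sinh=1.743987; start (x,ẋ)=(-0.053522, -0.508154) → end (x,ẋ)=(-0.900813, -4.257366)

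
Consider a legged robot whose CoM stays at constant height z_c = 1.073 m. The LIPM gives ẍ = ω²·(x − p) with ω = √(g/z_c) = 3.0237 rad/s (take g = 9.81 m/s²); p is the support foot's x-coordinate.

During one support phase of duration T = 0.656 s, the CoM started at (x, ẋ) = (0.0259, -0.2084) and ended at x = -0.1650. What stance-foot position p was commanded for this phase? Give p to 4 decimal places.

ωT = 3.0237·0.656 = 1.983547; cosh(ωT) = 3.703030, sinh(ωT) = 3.565450
x(T) = p + (x₀−p)·cosh(ωT) + (ẋ₀/ω)·sinh(ωT) ⇒ p·(1 − cosh) = x(T) − x₀·cosh − (ẋ₀/ω)·sinh
numerator   = -0.1650 − (0.0259)·3.703030 − (-0.2084/3.0237)·3.565450 = -0.015170
denominator = 1 − 3.703030 = -2.703030
p = -0.015170 / -2.703030 = 0.0056

p = 0.0056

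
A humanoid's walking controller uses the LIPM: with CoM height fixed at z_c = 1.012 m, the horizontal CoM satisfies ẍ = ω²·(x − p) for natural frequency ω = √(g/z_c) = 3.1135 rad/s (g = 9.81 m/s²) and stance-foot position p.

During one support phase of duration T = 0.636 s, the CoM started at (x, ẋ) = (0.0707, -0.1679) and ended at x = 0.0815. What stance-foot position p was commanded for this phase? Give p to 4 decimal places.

p = -0.0045

ωT = 3.1135·0.636 = 1.980186; cosh(ωT) = 3.691067, sinh(ωT) = 3.553023
x(T) = p + (x₀−p)·cosh(ωT) + (ẋ₀/ω)·sinh(ωT) ⇒ p·(1 − cosh) = x(T) − x₀·cosh − (ẋ₀/ω)·sinh
numerator   = 0.0815 − (0.0707)·3.691067 − (-0.1679/3.1135)·3.553023 = 0.012144
denominator = 1 − 3.691067 = -2.691067
p = 0.012144 / -2.691067 = -0.0045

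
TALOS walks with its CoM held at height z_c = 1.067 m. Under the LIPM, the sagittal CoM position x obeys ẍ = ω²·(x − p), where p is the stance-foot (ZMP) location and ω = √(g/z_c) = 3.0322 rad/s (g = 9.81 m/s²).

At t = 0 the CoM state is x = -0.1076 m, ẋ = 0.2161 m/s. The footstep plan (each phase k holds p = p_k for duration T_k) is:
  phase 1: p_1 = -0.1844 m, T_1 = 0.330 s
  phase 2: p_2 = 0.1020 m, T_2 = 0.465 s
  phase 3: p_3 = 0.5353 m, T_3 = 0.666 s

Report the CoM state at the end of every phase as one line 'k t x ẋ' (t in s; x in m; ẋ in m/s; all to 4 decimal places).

phase 1: p=-0.1844, T=0.330, ωT=1.000626, cosh=1.543817, sinh=1.176167; start (x,ẋ)=(-0.107600, 0.216100) → end (x,ẋ)=(0.017989, 0.607516)
phase 2: p=0.1020, T=0.465, ωT=1.409973, cosh=2.169997, sinh=1.925847; start (x,ẋ)=(0.017989, 0.607516) → end (x,ẋ)=(0.305549, 0.827720)
phase 3: p=0.5353, T=0.666, ωT=2.019445, cosh=3.833436, sinh=3.700707; start (x,ẋ)=(0.305549, 0.827720) → end (x,ẋ)=(0.664770, 0.594908)

1 0.3300 0.0180 0.6075
2 0.7950 0.3055 0.8277
3 1.4610 0.6648 0.5949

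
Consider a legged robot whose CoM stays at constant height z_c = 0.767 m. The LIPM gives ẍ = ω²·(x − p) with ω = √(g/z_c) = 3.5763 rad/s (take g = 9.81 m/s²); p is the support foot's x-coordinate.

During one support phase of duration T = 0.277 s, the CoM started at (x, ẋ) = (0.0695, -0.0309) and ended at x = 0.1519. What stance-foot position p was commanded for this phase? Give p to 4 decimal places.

p = -0.1042

ωT = 3.5763·0.277 = 0.990635; cosh(ωT) = 1.532142, sinh(ωT) = 1.160802
x(T) = p + (x₀−p)·cosh(ωT) + (ẋ₀/ω)·sinh(ωT) ⇒ p·(1 − cosh) = x(T) − x₀·cosh − (ẋ₀/ω)·sinh
numerator   = 0.1519 − (0.0695)·1.532142 − (-0.0309/3.5763)·1.160802 = 0.055446
denominator = 1 − 1.532142 = -0.532142
p = 0.055446 / -0.532142 = -0.1042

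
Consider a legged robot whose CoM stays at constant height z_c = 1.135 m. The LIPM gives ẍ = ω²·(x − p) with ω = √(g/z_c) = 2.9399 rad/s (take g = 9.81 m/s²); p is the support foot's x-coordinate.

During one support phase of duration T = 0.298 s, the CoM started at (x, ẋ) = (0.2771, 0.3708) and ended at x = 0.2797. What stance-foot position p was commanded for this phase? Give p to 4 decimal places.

p = 0.5769

ωT = 2.9399·0.298 = 0.876090; cosh(ωT) = 1.408950, sinh(ωT) = 0.992542
x(T) = p + (x₀−p)·cosh(ωT) + (ẋ₀/ω)·sinh(ωT) ⇒ p·(1 − cosh) = x(T) − x₀·cosh − (ẋ₀/ω)·sinh
numerator   = 0.2797 − (0.2771)·1.408950 − (0.3708/2.9399)·0.992542 = -0.235906
denominator = 1 − 1.408950 = -0.408950
p = -0.235906 / -0.408950 = 0.5769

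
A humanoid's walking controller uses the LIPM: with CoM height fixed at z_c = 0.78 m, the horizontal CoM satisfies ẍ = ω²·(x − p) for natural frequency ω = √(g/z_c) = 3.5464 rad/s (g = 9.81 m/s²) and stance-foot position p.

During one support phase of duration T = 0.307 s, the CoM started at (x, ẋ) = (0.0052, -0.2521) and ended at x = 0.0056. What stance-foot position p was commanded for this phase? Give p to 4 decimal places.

ωT = 3.5464·0.307 = 1.088745; cosh(ωT) = 1.653591, sinh(ωT) = 1.316952
x(T) = p + (x₀−p)·cosh(ωT) + (ẋ₀/ω)·sinh(ωT) ⇒ p·(1 − cosh) = x(T) − x₀·cosh − (ẋ₀/ω)·sinh
numerator   = 0.0056 − (0.0052)·1.653591 − (-0.2521/3.5464)·1.316952 = 0.090618
denominator = 1 − 1.653591 = -0.653591
p = 0.090618 / -0.653591 = -0.1386

p = -0.1386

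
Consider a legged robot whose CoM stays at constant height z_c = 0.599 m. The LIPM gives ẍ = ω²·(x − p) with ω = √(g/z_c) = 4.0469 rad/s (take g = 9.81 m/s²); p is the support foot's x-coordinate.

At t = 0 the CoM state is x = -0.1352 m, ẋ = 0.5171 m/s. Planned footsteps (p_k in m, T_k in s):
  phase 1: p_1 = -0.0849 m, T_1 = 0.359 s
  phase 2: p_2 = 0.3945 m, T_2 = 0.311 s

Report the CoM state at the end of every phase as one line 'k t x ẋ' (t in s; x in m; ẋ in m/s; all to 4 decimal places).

phase 1: p=-0.0849, T=0.359, ωT=1.452837, cosh=2.254566, sinh=2.020660; start (x,ẋ)=(-0.135200, 0.517100) → end (x,ẋ)=(0.059889, 0.754512)
phase 2: p=0.3945, T=0.311, ωT=1.258586, cosh=1.902248, sinh=1.618192; start (x,ẋ)=(0.059889, 0.754512) → end (x,ẋ)=(0.059686, -0.755986)

1 0.3590 0.0599 0.7545
2 0.6700 0.0597 -0.7560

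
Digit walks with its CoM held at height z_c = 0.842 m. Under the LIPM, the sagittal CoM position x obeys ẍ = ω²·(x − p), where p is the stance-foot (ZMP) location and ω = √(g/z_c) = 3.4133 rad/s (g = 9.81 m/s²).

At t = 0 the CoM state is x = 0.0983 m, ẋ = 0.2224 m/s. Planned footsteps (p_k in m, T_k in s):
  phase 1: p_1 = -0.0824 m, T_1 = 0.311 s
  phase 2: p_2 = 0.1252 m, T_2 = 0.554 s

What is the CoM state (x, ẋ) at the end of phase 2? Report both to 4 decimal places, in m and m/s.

phase 1: p=-0.0824, T=0.311, ωT=1.061536, cosh=1.618366, sinh=1.272442; start (x,ẋ)=(0.098300, 0.222400) → end (x,ẋ)=(0.292947, 1.144746)
phase 2: p=0.1252, T=0.554, ωT=1.890968, cosh=3.388353, sinh=3.237428; start (x,ẋ)=(0.292947, 1.144746) → end (x,ẋ)=(1.779349, 5.732462)

x = 1.7793, ẋ = 5.7325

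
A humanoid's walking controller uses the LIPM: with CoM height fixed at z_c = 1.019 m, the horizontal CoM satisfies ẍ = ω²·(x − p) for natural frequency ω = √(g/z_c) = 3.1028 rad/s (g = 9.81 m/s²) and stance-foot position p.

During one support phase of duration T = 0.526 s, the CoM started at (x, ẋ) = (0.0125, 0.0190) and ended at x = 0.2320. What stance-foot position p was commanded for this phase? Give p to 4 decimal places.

p = -0.1110

ωT = 3.1028·0.526 = 1.632073; cosh(ωT) = 2.654994, sinh(ωT) = 2.459471
x(T) = p + (x₀−p)·cosh(ωT) + (ẋ₀/ω)·sinh(ωT) ⇒ p·(1 − cosh) = x(T) − x₀·cosh − (ẋ₀/ω)·sinh
numerator   = 0.2320 − (0.0125)·2.654994 − (0.0190/3.1028)·2.459471 = 0.183752
denominator = 1 − 2.654994 = -1.654994
p = 0.183752 / -1.654994 = -0.1110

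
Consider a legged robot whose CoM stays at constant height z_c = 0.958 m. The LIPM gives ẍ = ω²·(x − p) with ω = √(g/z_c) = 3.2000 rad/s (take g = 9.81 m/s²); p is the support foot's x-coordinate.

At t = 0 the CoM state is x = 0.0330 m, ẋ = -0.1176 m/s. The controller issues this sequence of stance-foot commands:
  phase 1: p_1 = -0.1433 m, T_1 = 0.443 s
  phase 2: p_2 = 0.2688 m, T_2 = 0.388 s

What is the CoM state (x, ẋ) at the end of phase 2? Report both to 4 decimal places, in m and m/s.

x = 0.5003, ẋ = 1.0740

phase 1: p=-0.1433, T=0.443, ωT=1.417600, cosh=2.184749, sinh=1.942454; start (x,ẋ)=(0.033000, -0.117600) → end (x,ẋ)=(0.170486, 0.838928)
phase 2: p=0.2688, T=0.388, ωT=1.241600, cosh=1.875034, sinh=1.586113; start (x,ẋ)=(0.170486, 0.838928) → end (x,ẋ)=(0.500281, 1.074021)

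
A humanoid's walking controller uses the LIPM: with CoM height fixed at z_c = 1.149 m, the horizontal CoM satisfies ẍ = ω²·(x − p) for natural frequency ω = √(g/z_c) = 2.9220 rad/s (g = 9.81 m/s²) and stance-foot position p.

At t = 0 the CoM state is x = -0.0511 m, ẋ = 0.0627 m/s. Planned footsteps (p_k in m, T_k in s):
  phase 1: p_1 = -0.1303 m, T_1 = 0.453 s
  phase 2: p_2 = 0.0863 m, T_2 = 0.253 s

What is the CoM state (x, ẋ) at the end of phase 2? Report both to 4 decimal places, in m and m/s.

phase 1: p=-0.1303, T=0.453, ωT=1.323666, cosh=2.011664, sinh=1.745506; start (x,ẋ)=(-0.051100, 0.062700) → end (x,ẋ)=(0.066479, 0.530081)
phase 2: p=0.0863, T=0.253, ωT=0.739266, cosh=1.285931, sinh=0.808467; start (x,ẋ)=(0.066479, 0.530081) → end (x,ẋ)=(0.207475, 0.634822)

x = 0.2075, ẋ = 0.6348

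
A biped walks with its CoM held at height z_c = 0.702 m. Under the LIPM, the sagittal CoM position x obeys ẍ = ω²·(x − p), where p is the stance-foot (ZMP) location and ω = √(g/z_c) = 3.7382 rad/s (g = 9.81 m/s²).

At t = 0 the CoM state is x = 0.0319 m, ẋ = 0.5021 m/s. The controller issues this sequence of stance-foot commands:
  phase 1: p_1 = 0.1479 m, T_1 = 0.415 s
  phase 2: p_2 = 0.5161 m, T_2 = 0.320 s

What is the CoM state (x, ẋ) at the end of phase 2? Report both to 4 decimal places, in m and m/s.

x = -0.0136, ẋ = -1.5040

phase 1: p=0.1479, T=0.415, ωT=1.551353, cosh=2.464905, sinh=2.252944; start (x,ẋ)=(0.031900, 0.502100) → end (x,ẋ)=(0.164577, 0.260682)
phase 2: p=0.5161, T=0.320, ωT=1.196224, cosh=1.804969, sinh=1.502635; start (x,ẋ)=(0.164577, 0.260682) → end (x,ẋ)=(-0.013602, -1.504032)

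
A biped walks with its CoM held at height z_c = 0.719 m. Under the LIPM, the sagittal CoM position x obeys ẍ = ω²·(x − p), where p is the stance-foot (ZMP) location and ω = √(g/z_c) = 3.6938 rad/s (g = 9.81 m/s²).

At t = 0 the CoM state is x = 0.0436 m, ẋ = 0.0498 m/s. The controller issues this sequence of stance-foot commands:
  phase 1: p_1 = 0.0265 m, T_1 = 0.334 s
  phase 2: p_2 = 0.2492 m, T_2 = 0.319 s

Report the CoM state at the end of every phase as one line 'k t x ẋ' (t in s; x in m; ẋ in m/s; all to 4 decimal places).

1 0.3340 0.0795 0.1920
2 0.6530 0.0239 -0.5801

phase 1: p=0.0265, T=0.334, ωT=1.233729, cosh=1.862608, sinh=1.571404; start (x,ẋ)=(0.043600, 0.049800) → end (x,ẋ)=(0.079536, 0.192014)
phase 2: p=0.2492, T=0.319, ωT=1.178322, cosh=1.778357, sinh=1.470562; start (x,ẋ)=(0.079536, 0.192014) → end (x,ẋ)=(0.023921, -0.580137)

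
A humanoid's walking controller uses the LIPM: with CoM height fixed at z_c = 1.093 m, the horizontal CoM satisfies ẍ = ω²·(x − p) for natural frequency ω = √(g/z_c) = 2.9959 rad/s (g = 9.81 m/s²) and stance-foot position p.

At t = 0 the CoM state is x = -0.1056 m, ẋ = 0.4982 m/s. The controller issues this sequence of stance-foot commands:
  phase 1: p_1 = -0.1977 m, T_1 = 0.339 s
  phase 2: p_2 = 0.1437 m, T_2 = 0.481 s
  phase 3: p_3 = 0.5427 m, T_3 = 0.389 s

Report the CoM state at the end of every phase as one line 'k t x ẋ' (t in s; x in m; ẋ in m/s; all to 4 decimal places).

1 0.3390 0.1456 1.1089
2 0.8200 0.8861 2.4852
3 1.2090 2.3477 5.8619

phase 1: p=-0.1977, T=0.339, ωT=1.015610, cosh=1.561614, sinh=1.199433; start (x,ẋ)=(-0.105600, 0.498200) → end (x,ẋ)=(0.145583, 1.108947)
phase 2: p=0.1437, T=0.481, ωT=1.441028, cosh=2.230860, sinh=1.994176; start (x,ẋ)=(0.145583, 1.108947) → end (x,ẋ)=(0.886055, 2.485156)
phase 3: p=0.5427, T=0.389, ωT=1.165405, cosh=1.759509, sinh=1.447713; start (x,ẋ)=(0.886055, 2.485156) → end (x,ẋ)=(2.347741, 5.861853)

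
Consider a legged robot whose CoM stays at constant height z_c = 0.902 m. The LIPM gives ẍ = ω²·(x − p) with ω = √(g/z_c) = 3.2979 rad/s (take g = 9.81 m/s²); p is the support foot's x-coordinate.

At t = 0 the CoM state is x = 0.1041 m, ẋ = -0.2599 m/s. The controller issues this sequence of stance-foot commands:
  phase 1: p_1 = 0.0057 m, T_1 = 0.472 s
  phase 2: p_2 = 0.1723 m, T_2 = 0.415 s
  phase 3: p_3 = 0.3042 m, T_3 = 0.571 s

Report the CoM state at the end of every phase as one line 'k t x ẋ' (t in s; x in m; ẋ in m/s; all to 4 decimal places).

1 0.4720 0.0708 0.0916
2 0.8870 0.0111 -0.4232
3 1.4580 -1.0936 -4.5272

phase 1: p=0.0057, T=0.472, ωT=1.556609, cosh=2.476780, sinh=2.265930; start (x,ẋ)=(0.104100, -0.259900) → end (x,ẋ)=(0.070842, 0.091609)
phase 2: p=0.1723, T=0.415, ωT=1.368628, cosh=2.092206, sinh=1.837751; start (x,ẋ)=(0.070842, 0.091609) → end (x,ẋ)=(0.011079, -0.423240)
phase 3: p=0.3042, T=0.571, ωT=1.883101, cosh=3.362988, sinh=3.210870; start (x,ẋ)=(0.011079, -0.423240) → end (x,ẋ)=(-1.093634, -4.527248)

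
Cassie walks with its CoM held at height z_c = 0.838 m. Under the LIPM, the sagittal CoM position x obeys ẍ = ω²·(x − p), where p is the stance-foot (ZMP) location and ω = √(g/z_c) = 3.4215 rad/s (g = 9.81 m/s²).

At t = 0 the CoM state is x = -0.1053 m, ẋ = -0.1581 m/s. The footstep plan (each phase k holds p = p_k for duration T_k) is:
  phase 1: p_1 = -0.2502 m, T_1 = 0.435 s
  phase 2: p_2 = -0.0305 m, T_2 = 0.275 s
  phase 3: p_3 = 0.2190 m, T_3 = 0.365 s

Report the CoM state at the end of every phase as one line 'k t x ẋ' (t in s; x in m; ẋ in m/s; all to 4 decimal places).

phase 1: p=-0.2502, T=0.435, ωT=1.488352, cosh=2.327768, sinh=2.102024; start (x,ẋ)=(-0.105300, -0.158100) → end (x,ẋ)=(-0.010036, 0.674111)
phase 2: p=-0.0305, T=0.275, ωT=0.940913, cosh=1.476295, sinh=1.086023; start (x,ẋ)=(-0.010036, 0.674111) → end (x,ẋ)=(0.213681, 1.071227)
phase 3: p=0.2190, T=0.365, ωT=1.248847, cosh=1.886579, sinh=1.599744; start (x,ẋ)=(0.213681, 1.071227) → end (x,ẋ)=(0.709824, 1.991841)

1 0.4350 -0.0100 0.6741
2 0.7100 0.2137 1.0712
3 1.0750 0.7098 1.9918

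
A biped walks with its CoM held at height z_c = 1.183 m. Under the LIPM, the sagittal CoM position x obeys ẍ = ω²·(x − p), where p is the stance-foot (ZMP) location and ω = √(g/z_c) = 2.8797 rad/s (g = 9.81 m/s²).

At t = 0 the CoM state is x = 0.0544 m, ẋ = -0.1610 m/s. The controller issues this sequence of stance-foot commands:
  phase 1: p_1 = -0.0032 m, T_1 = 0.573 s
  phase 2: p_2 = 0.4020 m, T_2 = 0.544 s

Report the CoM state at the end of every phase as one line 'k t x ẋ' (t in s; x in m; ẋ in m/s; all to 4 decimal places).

phase 1: p=-0.0032, T=0.573, ωT=1.650068, cosh=2.699686, sinh=2.507649; start (x,ẋ)=(0.054400, -0.161000) → end (x,ẋ)=(0.012103, -0.018704)
phase 2: p=0.4020, T=0.544, ωT=1.566557, cosh=2.499445, sinh=2.290682; start (x,ẋ)=(0.012103, -0.018704) → end (x,ẋ)=(-0.587405, -2.618697)

1 0.5730 0.0121 -0.0187
2 1.1170 -0.5874 -2.6187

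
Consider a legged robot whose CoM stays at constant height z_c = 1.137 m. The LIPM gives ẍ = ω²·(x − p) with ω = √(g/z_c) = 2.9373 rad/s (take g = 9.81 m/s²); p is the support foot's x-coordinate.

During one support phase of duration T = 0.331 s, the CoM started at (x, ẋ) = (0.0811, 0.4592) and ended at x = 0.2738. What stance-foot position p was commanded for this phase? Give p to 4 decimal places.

ωT = 2.9373·0.331 = 0.972246; cosh(ωT) = 1.511055, sinh(ωT) = 1.132822
x(T) = p + (x₀−p)·cosh(ωT) + (ẋ₀/ω)·sinh(ωT) ⇒ p·(1 − cosh) = x(T) − x₀·cosh − (ẋ₀/ω)·sinh
numerator   = 0.2738 − (0.0811)·1.511055 − (0.4592/2.9373)·1.132822 = -0.025845
denominator = 1 − 1.511055 = -0.511055
p = -0.025845 / -0.511055 = 0.0506

p = 0.0506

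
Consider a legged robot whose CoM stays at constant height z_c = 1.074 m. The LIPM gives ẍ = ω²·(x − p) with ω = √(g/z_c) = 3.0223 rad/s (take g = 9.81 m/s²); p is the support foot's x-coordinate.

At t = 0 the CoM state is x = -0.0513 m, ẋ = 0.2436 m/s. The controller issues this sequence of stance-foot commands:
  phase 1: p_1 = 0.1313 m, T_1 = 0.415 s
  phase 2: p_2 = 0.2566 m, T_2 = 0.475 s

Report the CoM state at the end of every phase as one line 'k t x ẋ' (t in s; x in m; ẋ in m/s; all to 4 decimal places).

phase 1: p=0.1313, T=0.415, ωT=1.254254, cosh=1.895256, sinh=1.609968; start (x,ẋ)=(-0.051300, 0.243600) → end (x,ẋ)=(-0.085009, -0.426812)
phase 2: p=0.2566, T=0.475, ωT=1.435592, cosh=2.220054, sinh=1.982080; start (x,ẋ)=(-0.085009, -0.426812) → end (x,ẋ)=(-0.781701, -2.993933)

1 0.4150 -0.0850 -0.4268
2 0.8900 -0.7817 -2.9939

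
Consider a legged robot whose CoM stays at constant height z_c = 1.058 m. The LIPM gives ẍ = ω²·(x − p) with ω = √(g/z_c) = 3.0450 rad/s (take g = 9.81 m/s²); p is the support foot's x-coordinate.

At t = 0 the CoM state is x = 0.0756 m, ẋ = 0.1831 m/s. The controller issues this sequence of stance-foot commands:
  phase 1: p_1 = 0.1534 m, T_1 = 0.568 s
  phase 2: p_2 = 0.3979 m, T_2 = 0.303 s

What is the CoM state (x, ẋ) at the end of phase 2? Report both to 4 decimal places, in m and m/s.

x = -0.0884, ẋ = -1.1554

phase 1: p=0.1534, T=0.568, ωT=1.729560, cosh=2.907767, sinh=2.730405; start (x,ẋ)=(0.075600, 0.183100) → end (x,ẋ)=(0.091359, -0.114423)
phase 2: p=0.3979, T=0.303, ωT=0.922635, cosh=1.456691, sinh=1.059220; start (x,ẋ)=(0.091359, -0.114423) → end (x,ẋ)=(-0.088439, -1.155375)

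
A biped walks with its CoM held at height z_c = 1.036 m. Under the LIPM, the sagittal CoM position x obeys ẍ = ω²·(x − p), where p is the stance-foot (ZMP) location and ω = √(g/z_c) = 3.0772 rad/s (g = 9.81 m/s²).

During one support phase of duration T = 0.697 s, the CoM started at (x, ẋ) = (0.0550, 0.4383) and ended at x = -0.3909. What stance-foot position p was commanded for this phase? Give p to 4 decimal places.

p = 0.3692

ωT = 3.0772·0.697 = 2.144808; cosh(ωT) = 4.328748, sinh(ωT) = 4.211657
x(T) = p + (x₀−p)·cosh(ωT) + (ẋ₀/ω)·sinh(ωT) ⇒ p·(1 − cosh) = x(T) − x₀·cosh − (ẋ₀/ω)·sinh
numerator   = -0.3909 − (0.0550)·4.328748 − (0.4383/3.0772)·4.211657 = -1.228867
denominator = 1 − 4.328748 = -3.328748
p = -1.228867 / -3.328748 = 0.3692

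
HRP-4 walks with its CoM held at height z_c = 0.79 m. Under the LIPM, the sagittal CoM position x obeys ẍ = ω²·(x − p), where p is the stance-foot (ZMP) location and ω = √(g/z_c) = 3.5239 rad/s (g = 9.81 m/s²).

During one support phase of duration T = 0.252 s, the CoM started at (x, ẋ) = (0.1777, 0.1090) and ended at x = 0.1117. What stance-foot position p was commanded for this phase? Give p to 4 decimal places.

p = 0.4087

ωT = 3.5239·0.252 = 0.888023; cosh(ωT) = 1.420894, sinh(ωT) = 1.009426
x(T) = p + (x₀−p)·cosh(ωT) + (ẋ₀/ω)·sinh(ωT) ⇒ p·(1 − cosh) = x(T) − x₀·cosh − (ẋ₀/ω)·sinh
numerator   = 0.1117 − (0.1777)·1.420894 − (0.1090/3.5239)·1.009426 = -0.172016
denominator = 1 − 1.420894 = -0.420894
p = -0.172016 / -0.420894 = 0.4087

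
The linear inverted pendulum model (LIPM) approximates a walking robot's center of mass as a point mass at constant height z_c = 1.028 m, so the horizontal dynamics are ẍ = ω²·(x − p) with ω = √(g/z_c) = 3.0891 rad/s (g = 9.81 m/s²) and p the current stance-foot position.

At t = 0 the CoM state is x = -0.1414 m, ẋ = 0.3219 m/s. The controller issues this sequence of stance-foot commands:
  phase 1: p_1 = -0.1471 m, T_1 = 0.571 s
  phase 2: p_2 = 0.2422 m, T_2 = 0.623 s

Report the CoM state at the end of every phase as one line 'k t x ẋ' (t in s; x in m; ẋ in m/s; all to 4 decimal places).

1 0.5710 0.1651 1.0166
2 1.1940 1.0759 2.7584

phase 1: p=-0.1471, T=0.571, ωT=1.763876, cosh=3.003195, sinh=2.831816; start (x,ẋ)=(-0.141400, 0.321900) → end (x,ẋ)=(0.165108, 1.016591)
phase 2: p=0.2422, T=0.623, ωT=1.924509, cosh=3.498867, sinh=3.352919; start (x,ẋ)=(0.165108, 1.016591) → end (x,ẋ)=(1.075876, 2.758433)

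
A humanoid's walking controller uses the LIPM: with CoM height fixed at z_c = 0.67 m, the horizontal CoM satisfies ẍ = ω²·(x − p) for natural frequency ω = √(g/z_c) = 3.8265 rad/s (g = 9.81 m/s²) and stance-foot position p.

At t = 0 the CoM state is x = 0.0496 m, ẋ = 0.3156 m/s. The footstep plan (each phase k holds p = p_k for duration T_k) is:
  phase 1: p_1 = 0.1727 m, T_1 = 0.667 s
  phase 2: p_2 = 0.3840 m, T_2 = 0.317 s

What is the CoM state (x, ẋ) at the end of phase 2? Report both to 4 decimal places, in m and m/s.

phase 1: p=0.1727, T=0.667, ωT=2.552275, cosh=6.457092, sinh=6.379188; start (x,ẋ)=(0.049600, 0.315600) → end (x,ẋ)=(-0.096029, -0.967008)
phase 2: p=0.3840, T=0.317, ωT=1.213000, cosh=1.830433, sinh=1.533129; start (x,ẋ)=(-0.096029, -0.967008) → end (x,ẋ)=(-0.882103, -4.586141)

x = -0.8821, ẋ = -4.5861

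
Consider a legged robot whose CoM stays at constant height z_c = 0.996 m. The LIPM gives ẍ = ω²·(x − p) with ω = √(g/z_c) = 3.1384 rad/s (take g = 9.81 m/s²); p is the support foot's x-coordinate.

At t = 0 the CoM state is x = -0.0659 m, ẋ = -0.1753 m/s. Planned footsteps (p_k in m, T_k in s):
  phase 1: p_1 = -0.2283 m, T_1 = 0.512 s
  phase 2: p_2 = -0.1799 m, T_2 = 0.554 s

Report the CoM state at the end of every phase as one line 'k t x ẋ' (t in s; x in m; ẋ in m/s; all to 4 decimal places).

phase 1: p=-0.2283, T=0.512, ωT=1.606861, cosh=2.593824, sinh=2.393307; start (x,ẋ)=(-0.065900, -0.175300) → end (x,ẋ)=(0.059255, 0.765114)
phase 2: p=-0.1799, T=0.554, ωT=1.738674, cosh=2.932772, sinh=2.757019; start (x,ẋ)=(0.059255, 0.765114) → end (x,ẋ)=(1.193625, 4.313228)

1 0.5120 0.0593 0.7651
2 1.0660 1.1936 4.3132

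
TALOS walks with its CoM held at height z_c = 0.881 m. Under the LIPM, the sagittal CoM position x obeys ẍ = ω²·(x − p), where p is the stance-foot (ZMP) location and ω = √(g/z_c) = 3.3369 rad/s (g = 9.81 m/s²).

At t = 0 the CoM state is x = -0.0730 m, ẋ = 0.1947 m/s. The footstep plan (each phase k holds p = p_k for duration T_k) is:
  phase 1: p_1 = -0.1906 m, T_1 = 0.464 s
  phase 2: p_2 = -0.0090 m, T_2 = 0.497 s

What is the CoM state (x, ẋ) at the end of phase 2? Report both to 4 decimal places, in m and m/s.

phase 1: p=-0.1906, T=0.464, ωT=1.548322, cosh=2.458087, sinh=2.245482; start (x,ẋ)=(-0.073000, 0.194700) → end (x,ẋ)=(0.229489, 1.359760)
phase 2: p=-0.0090, T=0.497, ωT=1.658439, cosh=2.720773, sinh=2.530337; start (x,ẋ)=(0.229489, 1.359760) → end (x,ẋ)=(1.670968, 5.713280)

x = 1.6710, ẋ = 5.7133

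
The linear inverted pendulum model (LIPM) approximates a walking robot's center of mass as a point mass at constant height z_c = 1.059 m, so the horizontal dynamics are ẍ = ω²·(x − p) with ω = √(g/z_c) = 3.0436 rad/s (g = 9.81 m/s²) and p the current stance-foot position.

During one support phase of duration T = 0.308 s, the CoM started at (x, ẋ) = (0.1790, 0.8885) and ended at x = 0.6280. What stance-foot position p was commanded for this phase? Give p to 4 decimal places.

ωT = 3.0436·0.308 = 0.937429; cosh(ωT) = 1.472521, sinh(ωT) = 1.080887
x(T) = p + (x₀−p)·cosh(ωT) + (ẋ₀/ω)·sinh(ωT) ⇒ p·(1 − cosh) = x(T) − x₀·cosh − (ẋ₀/ω)·sinh
numerator   = 0.6280 − (0.1790)·1.472521 − (0.8885/3.0436)·1.080887 = 0.048882
denominator = 1 − 1.472521 = -0.472521
p = 0.048882 / -0.472521 = -0.1034

p = -0.1034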